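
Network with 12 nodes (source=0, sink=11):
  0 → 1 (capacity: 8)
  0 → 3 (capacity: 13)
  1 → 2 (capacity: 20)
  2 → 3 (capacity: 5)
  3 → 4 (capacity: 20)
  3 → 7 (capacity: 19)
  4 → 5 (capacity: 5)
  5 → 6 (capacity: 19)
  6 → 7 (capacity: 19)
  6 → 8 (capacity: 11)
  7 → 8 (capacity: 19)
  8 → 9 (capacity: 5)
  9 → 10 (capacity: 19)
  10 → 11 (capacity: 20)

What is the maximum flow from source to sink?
Maximum flow = 5

Max flow: 5

Flow assignment:
  0 → 1: 5/8
  1 → 2: 5/20
  2 → 3: 5/5
  3 → 7: 5/19
  7 → 8: 5/19
  8 → 9: 5/5
  9 → 10: 5/19
  10 → 11: 5/20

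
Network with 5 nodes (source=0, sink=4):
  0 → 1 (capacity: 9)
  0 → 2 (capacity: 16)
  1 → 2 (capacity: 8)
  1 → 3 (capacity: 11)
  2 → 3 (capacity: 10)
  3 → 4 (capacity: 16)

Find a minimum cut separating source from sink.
Min cut value = 16, edges: (3,4)

Min cut value: 16
Partition: S = [0, 1, 2, 3], T = [4]
Cut edges: (3,4)

By max-flow min-cut theorem, max flow = min cut = 16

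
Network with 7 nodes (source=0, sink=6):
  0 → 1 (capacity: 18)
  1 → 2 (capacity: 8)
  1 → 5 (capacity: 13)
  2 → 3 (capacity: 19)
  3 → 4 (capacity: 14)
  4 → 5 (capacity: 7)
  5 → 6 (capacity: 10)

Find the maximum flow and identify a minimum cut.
Max flow = 10, Min cut edges: (5,6)

Maximum flow: 10
Minimum cut: (5,6)
Partition: S = [0, 1, 2, 3, 4, 5], T = [6]

Max-flow min-cut theorem verified: both equal 10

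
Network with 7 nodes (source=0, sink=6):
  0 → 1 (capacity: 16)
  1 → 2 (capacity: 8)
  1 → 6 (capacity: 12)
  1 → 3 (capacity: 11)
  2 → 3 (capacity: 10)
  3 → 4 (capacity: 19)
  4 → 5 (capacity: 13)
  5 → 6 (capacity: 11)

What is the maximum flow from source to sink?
Maximum flow = 16

Max flow: 16

Flow assignment:
  0 → 1: 16/16
  1 → 6: 12/12
  1 → 3: 4/11
  3 → 4: 4/19
  4 → 5: 4/13
  5 → 6: 4/11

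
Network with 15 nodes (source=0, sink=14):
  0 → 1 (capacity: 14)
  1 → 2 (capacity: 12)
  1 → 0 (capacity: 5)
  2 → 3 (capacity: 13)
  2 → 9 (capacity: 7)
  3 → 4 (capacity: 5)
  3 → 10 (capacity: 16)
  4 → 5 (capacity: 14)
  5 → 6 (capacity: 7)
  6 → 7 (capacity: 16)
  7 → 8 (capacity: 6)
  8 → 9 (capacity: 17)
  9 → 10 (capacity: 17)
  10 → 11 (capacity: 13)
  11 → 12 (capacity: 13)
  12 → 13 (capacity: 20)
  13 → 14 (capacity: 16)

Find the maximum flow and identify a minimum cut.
Max flow = 12, Min cut edges: (1,2)

Maximum flow: 12
Minimum cut: (1,2)
Partition: S = [0, 1], T = [2, 3, 4, 5, 6, 7, 8, 9, 10, 11, 12, 13, 14]

Max-flow min-cut theorem verified: both equal 12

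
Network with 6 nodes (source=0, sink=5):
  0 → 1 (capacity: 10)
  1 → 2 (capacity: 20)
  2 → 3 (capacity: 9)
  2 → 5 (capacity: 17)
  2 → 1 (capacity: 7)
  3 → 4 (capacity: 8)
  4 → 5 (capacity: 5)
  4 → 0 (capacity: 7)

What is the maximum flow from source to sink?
Maximum flow = 10

Max flow: 10

Flow assignment:
  0 → 1: 10/10
  1 → 2: 10/20
  2 → 5: 10/17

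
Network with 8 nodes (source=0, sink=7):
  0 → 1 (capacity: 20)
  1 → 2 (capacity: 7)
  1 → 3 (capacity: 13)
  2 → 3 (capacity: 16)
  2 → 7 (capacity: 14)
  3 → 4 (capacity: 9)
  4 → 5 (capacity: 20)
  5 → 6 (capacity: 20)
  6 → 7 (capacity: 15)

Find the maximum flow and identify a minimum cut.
Max flow = 16, Min cut edges: (1,2), (3,4)

Maximum flow: 16
Minimum cut: (1,2), (3,4)
Partition: S = [0, 1, 3], T = [2, 4, 5, 6, 7]

Max-flow min-cut theorem verified: both equal 16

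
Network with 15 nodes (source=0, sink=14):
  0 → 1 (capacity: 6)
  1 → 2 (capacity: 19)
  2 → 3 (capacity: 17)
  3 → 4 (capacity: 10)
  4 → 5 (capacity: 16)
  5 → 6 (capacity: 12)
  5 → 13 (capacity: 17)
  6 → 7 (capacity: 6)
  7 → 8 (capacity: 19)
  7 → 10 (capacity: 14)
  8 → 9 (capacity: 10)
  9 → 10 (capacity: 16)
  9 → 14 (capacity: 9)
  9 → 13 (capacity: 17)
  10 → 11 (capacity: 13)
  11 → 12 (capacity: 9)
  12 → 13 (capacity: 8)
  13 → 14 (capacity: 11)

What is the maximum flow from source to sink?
Maximum flow = 6

Max flow: 6

Flow assignment:
  0 → 1: 6/6
  1 → 2: 6/19
  2 → 3: 6/17
  3 → 4: 6/10
  4 → 5: 6/16
  5 → 13: 6/17
  13 → 14: 6/11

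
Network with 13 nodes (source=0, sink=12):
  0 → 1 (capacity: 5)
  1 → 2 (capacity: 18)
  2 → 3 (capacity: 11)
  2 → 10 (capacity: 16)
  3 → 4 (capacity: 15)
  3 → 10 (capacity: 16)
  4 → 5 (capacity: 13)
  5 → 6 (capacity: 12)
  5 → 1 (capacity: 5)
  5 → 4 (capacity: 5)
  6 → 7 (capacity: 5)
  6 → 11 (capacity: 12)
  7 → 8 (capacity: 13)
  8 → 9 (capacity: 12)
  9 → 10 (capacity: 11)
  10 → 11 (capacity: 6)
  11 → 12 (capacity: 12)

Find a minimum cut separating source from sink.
Min cut value = 5, edges: (0,1)

Min cut value: 5
Partition: S = [0], T = [1, 2, 3, 4, 5, 6, 7, 8, 9, 10, 11, 12]
Cut edges: (0,1)

By max-flow min-cut theorem, max flow = min cut = 5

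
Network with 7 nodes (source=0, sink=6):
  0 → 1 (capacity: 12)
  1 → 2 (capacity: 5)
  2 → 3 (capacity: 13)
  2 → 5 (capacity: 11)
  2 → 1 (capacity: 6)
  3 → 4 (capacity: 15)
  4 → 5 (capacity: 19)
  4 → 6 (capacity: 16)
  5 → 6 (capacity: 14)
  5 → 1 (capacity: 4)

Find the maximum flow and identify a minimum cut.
Max flow = 5, Min cut edges: (1,2)

Maximum flow: 5
Minimum cut: (1,2)
Partition: S = [0, 1], T = [2, 3, 4, 5, 6]

Max-flow min-cut theorem verified: both equal 5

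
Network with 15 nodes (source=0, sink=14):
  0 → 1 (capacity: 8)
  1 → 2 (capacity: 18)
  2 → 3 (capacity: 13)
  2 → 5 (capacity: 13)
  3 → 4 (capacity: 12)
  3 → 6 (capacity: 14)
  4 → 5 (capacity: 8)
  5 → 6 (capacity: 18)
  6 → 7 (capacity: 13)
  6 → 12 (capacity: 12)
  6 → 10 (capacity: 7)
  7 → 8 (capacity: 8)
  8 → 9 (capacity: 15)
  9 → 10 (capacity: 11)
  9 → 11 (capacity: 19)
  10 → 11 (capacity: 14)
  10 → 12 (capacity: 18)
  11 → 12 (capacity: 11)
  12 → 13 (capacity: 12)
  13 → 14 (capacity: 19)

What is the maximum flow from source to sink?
Maximum flow = 8

Max flow: 8

Flow assignment:
  0 → 1: 8/8
  1 → 2: 8/18
  2 → 3: 8/13
  3 → 6: 8/14
  6 → 12: 8/12
  12 → 13: 8/12
  13 → 14: 8/19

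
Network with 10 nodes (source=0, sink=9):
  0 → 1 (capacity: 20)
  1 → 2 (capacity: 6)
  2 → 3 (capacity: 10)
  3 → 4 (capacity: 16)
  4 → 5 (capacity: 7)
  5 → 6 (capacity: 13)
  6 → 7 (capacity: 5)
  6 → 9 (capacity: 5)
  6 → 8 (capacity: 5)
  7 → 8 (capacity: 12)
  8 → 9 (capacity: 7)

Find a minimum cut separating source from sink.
Min cut value = 6, edges: (1,2)

Min cut value: 6
Partition: S = [0, 1], T = [2, 3, 4, 5, 6, 7, 8, 9]
Cut edges: (1,2)

By max-flow min-cut theorem, max flow = min cut = 6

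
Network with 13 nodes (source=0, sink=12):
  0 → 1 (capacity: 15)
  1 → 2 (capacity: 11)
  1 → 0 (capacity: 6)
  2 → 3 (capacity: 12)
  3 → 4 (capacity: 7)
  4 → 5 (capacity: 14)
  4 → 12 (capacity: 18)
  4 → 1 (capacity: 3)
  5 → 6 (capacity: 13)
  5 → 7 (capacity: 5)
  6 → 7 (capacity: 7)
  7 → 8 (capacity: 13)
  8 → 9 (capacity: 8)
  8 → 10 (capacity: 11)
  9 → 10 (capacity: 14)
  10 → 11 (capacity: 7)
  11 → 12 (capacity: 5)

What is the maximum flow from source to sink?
Maximum flow = 7

Max flow: 7

Flow assignment:
  0 → 1: 7/15
  1 → 2: 7/11
  2 → 3: 7/12
  3 → 4: 7/7
  4 → 12: 7/18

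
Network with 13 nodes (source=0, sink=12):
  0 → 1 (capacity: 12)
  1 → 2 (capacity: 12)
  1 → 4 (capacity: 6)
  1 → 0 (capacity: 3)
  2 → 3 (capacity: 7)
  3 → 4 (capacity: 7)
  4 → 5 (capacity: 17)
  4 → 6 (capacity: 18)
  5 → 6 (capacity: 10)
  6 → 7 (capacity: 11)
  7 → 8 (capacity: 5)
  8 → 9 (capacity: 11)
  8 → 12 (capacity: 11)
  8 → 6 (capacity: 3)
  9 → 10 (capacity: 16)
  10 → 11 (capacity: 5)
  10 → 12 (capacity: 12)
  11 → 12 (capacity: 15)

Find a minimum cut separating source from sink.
Min cut value = 5, edges: (7,8)

Min cut value: 5
Partition: S = [0, 1, 2, 3, 4, 5, 6, 7], T = [8, 9, 10, 11, 12]
Cut edges: (7,8)

By max-flow min-cut theorem, max flow = min cut = 5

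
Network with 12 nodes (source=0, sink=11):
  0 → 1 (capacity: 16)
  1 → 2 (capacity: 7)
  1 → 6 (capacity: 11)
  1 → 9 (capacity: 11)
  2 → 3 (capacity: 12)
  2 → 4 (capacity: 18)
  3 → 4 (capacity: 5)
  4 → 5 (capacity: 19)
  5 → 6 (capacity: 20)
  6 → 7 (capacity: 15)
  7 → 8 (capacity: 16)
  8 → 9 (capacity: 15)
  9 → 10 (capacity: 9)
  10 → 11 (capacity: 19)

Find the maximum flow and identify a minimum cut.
Max flow = 9, Min cut edges: (9,10)

Maximum flow: 9
Minimum cut: (9,10)
Partition: S = [0, 1, 2, 3, 4, 5, 6, 7, 8, 9], T = [10, 11]

Max-flow min-cut theorem verified: both equal 9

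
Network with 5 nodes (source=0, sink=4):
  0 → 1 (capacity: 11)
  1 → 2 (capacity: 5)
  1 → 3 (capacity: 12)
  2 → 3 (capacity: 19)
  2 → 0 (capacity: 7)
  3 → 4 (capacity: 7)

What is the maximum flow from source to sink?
Maximum flow = 7

Max flow: 7

Flow assignment:
  0 → 1: 7/11
  1 → 3: 7/12
  3 → 4: 7/7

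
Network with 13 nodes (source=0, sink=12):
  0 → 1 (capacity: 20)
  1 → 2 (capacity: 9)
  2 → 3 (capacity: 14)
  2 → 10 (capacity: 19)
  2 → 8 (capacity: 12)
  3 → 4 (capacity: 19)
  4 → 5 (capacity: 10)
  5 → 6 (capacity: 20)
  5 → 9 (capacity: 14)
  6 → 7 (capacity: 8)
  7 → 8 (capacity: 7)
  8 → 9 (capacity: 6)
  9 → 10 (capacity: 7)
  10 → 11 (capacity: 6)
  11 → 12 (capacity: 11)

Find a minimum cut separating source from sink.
Min cut value = 6, edges: (10,11)

Min cut value: 6
Partition: S = [0, 1, 2, 3, 4, 5, 6, 7, 8, 9, 10], T = [11, 12]
Cut edges: (10,11)

By max-flow min-cut theorem, max flow = min cut = 6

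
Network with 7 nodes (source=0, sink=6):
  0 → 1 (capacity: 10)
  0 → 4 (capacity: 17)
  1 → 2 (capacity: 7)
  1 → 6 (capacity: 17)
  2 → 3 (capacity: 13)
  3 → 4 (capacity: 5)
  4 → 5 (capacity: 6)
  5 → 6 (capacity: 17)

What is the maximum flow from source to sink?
Maximum flow = 16

Max flow: 16

Flow assignment:
  0 → 1: 10/10
  0 → 4: 6/17
  1 → 6: 10/17
  4 → 5: 6/6
  5 → 6: 6/17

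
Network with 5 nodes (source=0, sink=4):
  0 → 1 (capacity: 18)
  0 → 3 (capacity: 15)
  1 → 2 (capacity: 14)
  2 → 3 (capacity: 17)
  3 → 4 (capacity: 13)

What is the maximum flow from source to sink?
Maximum flow = 13

Max flow: 13

Flow assignment:
  0 → 1: 13/18
  1 → 2: 13/14
  2 → 3: 13/17
  3 → 4: 13/13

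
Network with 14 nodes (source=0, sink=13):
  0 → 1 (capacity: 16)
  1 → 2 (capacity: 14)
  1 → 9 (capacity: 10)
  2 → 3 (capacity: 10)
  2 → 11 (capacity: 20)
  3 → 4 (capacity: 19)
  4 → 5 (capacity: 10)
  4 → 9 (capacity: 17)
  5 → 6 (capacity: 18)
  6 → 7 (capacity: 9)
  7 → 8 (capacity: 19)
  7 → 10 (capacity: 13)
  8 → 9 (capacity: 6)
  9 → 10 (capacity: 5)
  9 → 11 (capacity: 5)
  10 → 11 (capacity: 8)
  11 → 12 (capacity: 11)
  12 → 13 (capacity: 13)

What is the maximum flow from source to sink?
Maximum flow = 11

Max flow: 11

Flow assignment:
  0 → 1: 11/16
  1 → 2: 9/14
  1 → 9: 2/10
  2 → 11: 9/20
  9 → 11: 2/5
  11 → 12: 11/11
  12 → 13: 11/13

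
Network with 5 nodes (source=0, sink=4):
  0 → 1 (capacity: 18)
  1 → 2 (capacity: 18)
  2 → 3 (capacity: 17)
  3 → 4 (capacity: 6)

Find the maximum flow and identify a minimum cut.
Max flow = 6, Min cut edges: (3,4)

Maximum flow: 6
Minimum cut: (3,4)
Partition: S = [0, 1, 2, 3], T = [4]

Max-flow min-cut theorem verified: both equal 6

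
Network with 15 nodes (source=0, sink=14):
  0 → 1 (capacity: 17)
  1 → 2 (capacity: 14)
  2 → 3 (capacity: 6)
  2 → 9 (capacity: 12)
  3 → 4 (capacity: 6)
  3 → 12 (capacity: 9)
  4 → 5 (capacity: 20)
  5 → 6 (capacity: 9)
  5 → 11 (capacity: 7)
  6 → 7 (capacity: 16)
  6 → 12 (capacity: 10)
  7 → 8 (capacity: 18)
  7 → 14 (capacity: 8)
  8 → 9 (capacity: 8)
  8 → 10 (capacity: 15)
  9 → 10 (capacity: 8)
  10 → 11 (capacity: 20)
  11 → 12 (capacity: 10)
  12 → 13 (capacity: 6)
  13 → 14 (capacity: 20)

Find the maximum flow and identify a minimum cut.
Max flow = 12, Min cut edges: (3,4), (12,13)

Maximum flow: 12
Minimum cut: (3,4), (12,13)
Partition: S = [0, 1, 2, 3, 8, 9, 10, 11, 12], T = [4, 5, 6, 7, 13, 14]

Max-flow min-cut theorem verified: both equal 12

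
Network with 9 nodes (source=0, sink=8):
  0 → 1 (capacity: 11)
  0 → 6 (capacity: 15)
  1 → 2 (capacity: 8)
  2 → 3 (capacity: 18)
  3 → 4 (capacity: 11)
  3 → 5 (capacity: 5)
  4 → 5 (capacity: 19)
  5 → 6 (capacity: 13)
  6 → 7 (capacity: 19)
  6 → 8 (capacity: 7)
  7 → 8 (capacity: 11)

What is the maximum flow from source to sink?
Maximum flow = 18

Max flow: 18

Flow assignment:
  0 → 1: 8/11
  0 → 6: 10/15
  1 → 2: 8/8
  2 → 3: 8/18
  3 → 4: 3/11
  3 → 5: 5/5
  4 → 5: 3/19
  5 → 6: 8/13
  6 → 7: 11/19
  6 → 8: 7/7
  7 → 8: 11/11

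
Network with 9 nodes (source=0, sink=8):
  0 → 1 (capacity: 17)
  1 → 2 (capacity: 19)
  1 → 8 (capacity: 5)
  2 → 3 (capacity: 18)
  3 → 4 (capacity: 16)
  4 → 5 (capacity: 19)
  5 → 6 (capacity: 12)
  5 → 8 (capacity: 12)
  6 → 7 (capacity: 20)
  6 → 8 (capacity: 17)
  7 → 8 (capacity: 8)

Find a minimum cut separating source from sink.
Min cut value = 17, edges: (0,1)

Min cut value: 17
Partition: S = [0], T = [1, 2, 3, 4, 5, 6, 7, 8]
Cut edges: (0,1)

By max-flow min-cut theorem, max flow = min cut = 17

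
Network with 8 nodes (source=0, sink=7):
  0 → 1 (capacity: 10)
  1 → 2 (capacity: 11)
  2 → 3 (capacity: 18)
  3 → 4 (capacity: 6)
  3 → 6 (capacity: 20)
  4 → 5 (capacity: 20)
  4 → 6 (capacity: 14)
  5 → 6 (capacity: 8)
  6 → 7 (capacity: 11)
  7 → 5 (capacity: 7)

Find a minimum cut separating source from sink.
Min cut value = 10, edges: (0,1)

Min cut value: 10
Partition: S = [0], T = [1, 2, 3, 4, 5, 6, 7]
Cut edges: (0,1)

By max-flow min-cut theorem, max flow = min cut = 10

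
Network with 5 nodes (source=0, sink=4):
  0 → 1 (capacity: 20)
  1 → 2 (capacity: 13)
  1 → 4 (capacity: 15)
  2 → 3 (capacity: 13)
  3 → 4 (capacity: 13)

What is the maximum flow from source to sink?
Maximum flow = 20

Max flow: 20

Flow assignment:
  0 → 1: 20/20
  1 → 2: 5/13
  1 → 4: 15/15
  2 → 3: 5/13
  3 → 4: 5/13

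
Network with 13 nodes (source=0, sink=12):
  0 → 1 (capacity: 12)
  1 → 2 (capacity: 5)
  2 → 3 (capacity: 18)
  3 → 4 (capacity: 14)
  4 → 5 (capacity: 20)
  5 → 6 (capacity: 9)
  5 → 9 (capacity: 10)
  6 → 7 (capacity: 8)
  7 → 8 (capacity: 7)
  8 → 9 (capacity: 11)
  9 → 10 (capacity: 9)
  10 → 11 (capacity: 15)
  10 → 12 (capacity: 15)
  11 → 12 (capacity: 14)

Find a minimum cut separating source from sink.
Min cut value = 5, edges: (1,2)

Min cut value: 5
Partition: S = [0, 1], T = [2, 3, 4, 5, 6, 7, 8, 9, 10, 11, 12]
Cut edges: (1,2)

By max-flow min-cut theorem, max flow = min cut = 5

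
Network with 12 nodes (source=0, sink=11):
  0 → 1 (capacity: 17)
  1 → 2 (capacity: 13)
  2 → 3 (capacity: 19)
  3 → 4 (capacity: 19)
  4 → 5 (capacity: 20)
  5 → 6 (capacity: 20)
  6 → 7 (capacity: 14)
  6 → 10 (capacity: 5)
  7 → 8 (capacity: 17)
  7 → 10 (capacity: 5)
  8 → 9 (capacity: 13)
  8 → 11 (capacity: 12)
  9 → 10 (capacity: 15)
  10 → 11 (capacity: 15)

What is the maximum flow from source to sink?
Maximum flow = 13

Max flow: 13

Flow assignment:
  0 → 1: 13/17
  1 → 2: 13/13
  2 → 3: 13/19
  3 → 4: 13/19
  4 → 5: 13/20
  5 → 6: 13/20
  6 → 7: 8/14
  6 → 10: 5/5
  7 → 8: 8/17
  8 → 11: 8/12
  10 → 11: 5/15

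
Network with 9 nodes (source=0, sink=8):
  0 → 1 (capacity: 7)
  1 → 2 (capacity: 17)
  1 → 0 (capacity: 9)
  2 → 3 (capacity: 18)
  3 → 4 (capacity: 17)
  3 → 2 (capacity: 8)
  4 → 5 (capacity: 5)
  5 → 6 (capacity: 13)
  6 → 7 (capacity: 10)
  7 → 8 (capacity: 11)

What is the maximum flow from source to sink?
Maximum flow = 5

Max flow: 5

Flow assignment:
  0 → 1: 5/7
  1 → 2: 5/17
  2 → 3: 5/18
  3 → 4: 5/17
  4 → 5: 5/5
  5 → 6: 5/13
  6 → 7: 5/10
  7 → 8: 5/11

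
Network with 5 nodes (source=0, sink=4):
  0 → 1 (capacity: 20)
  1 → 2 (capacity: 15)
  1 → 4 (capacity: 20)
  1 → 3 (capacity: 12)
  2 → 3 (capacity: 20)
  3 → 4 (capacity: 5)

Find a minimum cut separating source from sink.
Min cut value = 20, edges: (0,1)

Min cut value: 20
Partition: S = [0], T = [1, 2, 3, 4]
Cut edges: (0,1)

By max-flow min-cut theorem, max flow = min cut = 20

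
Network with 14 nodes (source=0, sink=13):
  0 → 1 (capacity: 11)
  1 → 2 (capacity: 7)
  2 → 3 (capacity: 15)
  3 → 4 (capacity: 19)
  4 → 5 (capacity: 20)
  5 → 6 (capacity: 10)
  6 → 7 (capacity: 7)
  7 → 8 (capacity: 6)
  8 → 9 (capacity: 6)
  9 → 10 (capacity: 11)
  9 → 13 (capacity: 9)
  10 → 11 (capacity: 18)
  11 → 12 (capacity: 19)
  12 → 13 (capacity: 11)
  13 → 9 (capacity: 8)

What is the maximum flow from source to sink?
Maximum flow = 6

Max flow: 6

Flow assignment:
  0 → 1: 6/11
  1 → 2: 6/7
  2 → 3: 6/15
  3 → 4: 6/19
  4 → 5: 6/20
  5 → 6: 6/10
  6 → 7: 6/7
  7 → 8: 6/6
  8 → 9: 6/6
  9 → 13: 6/9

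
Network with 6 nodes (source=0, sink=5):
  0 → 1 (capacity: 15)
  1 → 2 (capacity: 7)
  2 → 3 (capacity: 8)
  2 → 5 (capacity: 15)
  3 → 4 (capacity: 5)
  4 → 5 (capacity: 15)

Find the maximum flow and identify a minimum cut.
Max flow = 7, Min cut edges: (1,2)

Maximum flow: 7
Minimum cut: (1,2)
Partition: S = [0, 1], T = [2, 3, 4, 5]

Max-flow min-cut theorem verified: both equal 7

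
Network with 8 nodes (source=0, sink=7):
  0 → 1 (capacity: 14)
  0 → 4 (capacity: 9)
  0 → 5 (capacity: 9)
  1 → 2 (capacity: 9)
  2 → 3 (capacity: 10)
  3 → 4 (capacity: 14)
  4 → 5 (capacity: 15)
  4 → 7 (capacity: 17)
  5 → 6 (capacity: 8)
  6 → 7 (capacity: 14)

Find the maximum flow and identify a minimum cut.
Max flow = 25, Min cut edges: (4,7), (5,6)

Maximum flow: 25
Minimum cut: (4,7), (5,6)
Partition: S = [0, 1, 2, 3, 4, 5], T = [6, 7]

Max-flow min-cut theorem verified: both equal 25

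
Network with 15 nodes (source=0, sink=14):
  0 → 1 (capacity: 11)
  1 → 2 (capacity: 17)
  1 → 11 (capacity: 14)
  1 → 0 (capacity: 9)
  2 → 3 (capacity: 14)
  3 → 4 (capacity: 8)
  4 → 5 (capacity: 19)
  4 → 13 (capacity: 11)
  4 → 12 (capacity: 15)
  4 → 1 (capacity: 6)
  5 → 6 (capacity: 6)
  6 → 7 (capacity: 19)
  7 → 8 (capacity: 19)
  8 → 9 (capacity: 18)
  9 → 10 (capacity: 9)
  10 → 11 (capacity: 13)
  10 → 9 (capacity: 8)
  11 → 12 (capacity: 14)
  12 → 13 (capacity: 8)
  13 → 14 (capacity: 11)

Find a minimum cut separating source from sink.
Min cut value = 11, edges: (13,14)

Min cut value: 11
Partition: S = [0, 1, 2, 3, 4, 5, 6, 7, 8, 9, 10, 11, 12, 13], T = [14]
Cut edges: (13,14)

By max-flow min-cut theorem, max flow = min cut = 11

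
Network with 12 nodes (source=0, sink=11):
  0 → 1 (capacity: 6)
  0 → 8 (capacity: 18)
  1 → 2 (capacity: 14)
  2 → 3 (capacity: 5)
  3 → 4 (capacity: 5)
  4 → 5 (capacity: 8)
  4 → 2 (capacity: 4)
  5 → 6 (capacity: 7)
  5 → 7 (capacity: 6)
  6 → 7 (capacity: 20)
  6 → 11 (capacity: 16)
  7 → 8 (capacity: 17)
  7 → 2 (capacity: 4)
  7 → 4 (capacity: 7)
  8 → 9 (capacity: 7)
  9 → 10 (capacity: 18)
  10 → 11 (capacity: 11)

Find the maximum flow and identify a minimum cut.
Max flow = 12, Min cut edges: (3,4), (8,9)

Maximum flow: 12
Minimum cut: (3,4), (8,9)
Partition: S = [0, 1, 2, 3, 8], T = [4, 5, 6, 7, 9, 10, 11]

Max-flow min-cut theorem verified: both equal 12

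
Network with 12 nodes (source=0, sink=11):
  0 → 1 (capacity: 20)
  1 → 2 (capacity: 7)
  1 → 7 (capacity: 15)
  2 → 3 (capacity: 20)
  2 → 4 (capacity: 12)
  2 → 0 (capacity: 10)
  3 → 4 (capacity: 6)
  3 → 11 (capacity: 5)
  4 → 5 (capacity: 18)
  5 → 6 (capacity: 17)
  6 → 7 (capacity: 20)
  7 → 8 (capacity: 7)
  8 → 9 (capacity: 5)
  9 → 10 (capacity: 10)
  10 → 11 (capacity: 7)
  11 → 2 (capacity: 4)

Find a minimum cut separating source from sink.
Min cut value = 10, edges: (3,11), (8,9)

Min cut value: 10
Partition: S = [0, 1, 2, 3, 4, 5, 6, 7, 8], T = [9, 10, 11]
Cut edges: (3,11), (8,9)

By max-flow min-cut theorem, max flow = min cut = 10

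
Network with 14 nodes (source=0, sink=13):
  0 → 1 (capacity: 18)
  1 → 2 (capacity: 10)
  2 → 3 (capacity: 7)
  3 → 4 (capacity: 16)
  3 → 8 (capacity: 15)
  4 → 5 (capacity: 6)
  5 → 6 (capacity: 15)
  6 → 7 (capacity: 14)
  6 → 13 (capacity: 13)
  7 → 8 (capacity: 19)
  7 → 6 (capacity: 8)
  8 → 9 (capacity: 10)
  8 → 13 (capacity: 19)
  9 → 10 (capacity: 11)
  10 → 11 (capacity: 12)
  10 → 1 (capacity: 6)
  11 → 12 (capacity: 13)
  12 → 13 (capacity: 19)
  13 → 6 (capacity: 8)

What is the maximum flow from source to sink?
Maximum flow = 7

Max flow: 7

Flow assignment:
  0 → 1: 7/18
  1 → 2: 7/10
  2 → 3: 7/7
  3 → 8: 7/15
  8 → 13: 7/19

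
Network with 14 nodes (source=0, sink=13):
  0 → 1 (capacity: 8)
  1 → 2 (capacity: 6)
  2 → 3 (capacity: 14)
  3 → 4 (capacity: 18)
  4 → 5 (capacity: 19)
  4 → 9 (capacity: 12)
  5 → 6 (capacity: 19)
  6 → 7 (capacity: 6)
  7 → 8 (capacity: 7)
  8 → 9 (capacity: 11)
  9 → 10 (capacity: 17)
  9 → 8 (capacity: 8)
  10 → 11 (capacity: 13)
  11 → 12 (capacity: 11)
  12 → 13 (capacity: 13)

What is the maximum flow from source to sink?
Maximum flow = 6

Max flow: 6

Flow assignment:
  0 → 1: 6/8
  1 → 2: 6/6
  2 → 3: 6/14
  3 → 4: 6/18
  4 → 9: 6/12
  9 → 10: 6/17
  10 → 11: 6/13
  11 → 12: 6/11
  12 → 13: 6/13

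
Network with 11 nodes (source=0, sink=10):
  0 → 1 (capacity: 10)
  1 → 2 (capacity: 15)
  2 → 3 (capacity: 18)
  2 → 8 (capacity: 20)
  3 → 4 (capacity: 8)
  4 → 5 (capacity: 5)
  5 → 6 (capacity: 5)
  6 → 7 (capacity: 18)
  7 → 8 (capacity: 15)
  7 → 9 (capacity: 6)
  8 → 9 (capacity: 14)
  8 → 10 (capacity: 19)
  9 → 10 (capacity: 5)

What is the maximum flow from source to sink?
Maximum flow = 10

Max flow: 10

Flow assignment:
  0 → 1: 10/10
  1 → 2: 10/15
  2 → 8: 10/20
  8 → 10: 10/19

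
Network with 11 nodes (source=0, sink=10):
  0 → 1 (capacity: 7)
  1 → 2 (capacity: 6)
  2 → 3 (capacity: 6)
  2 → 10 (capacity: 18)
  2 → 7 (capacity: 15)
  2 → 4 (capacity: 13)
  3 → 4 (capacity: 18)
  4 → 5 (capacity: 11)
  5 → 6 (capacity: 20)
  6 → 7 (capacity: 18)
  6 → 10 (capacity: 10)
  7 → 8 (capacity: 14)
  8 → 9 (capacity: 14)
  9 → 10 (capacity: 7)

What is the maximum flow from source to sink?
Maximum flow = 6

Max flow: 6

Flow assignment:
  0 → 1: 6/7
  1 → 2: 6/6
  2 → 10: 6/18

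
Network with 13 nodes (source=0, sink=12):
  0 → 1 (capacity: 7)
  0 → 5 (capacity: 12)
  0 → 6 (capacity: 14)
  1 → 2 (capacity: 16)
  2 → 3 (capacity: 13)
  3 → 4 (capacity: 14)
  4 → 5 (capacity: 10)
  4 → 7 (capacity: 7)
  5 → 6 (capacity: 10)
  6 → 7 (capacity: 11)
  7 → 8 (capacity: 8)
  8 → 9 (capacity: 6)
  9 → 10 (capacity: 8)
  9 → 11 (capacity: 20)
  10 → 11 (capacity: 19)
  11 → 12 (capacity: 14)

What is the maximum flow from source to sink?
Maximum flow = 6

Max flow: 6

Flow assignment:
  0 → 1: 6/7
  1 → 2: 6/16
  2 → 3: 6/13
  3 → 4: 6/14
  4 → 5: 5/10
  4 → 7: 1/7
  5 → 6: 5/10
  6 → 7: 5/11
  7 → 8: 6/8
  8 → 9: 6/6
  9 → 11: 6/20
  11 → 12: 6/14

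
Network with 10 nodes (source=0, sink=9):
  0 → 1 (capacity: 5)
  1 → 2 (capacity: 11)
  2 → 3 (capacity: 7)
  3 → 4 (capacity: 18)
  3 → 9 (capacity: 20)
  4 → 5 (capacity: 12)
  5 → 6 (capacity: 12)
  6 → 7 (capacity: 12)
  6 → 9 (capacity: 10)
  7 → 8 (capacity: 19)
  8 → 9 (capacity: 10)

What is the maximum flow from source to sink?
Maximum flow = 5

Max flow: 5

Flow assignment:
  0 → 1: 5/5
  1 → 2: 5/11
  2 → 3: 5/7
  3 → 9: 5/20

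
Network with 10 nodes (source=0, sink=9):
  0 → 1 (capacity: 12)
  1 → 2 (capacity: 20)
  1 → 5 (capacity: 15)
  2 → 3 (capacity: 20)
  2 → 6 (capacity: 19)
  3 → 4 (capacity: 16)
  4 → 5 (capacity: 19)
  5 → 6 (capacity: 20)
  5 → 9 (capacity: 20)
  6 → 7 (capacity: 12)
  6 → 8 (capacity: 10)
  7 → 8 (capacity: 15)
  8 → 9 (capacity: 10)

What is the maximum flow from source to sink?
Maximum flow = 12

Max flow: 12

Flow assignment:
  0 → 1: 12/12
  1 → 5: 12/15
  5 → 9: 12/20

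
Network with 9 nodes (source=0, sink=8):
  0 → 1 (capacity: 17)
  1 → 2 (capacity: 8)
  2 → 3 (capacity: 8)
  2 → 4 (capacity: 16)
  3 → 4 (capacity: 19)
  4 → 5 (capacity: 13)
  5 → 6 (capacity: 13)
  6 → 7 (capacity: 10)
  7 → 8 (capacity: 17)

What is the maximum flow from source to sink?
Maximum flow = 8

Max flow: 8

Flow assignment:
  0 → 1: 8/17
  1 → 2: 8/8
  2 → 4: 8/16
  4 → 5: 8/13
  5 → 6: 8/13
  6 → 7: 8/10
  7 → 8: 8/17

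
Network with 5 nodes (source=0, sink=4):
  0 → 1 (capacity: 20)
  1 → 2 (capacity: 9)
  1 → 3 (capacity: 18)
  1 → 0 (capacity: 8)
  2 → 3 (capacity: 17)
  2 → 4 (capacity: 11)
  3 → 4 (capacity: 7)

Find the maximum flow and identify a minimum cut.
Max flow = 16, Min cut edges: (1,2), (3,4)

Maximum flow: 16
Minimum cut: (1,2), (3,4)
Partition: S = [0, 1, 3], T = [2, 4]

Max-flow min-cut theorem verified: both equal 16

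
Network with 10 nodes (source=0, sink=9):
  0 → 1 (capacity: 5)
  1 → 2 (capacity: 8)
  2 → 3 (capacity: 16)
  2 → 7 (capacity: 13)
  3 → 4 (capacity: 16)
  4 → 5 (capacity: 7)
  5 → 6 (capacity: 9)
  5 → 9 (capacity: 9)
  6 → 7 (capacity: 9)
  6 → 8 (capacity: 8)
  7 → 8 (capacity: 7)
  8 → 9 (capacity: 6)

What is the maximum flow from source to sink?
Maximum flow = 5

Max flow: 5

Flow assignment:
  0 → 1: 5/5
  1 → 2: 5/8
  2 → 7: 5/13
  7 → 8: 5/7
  8 → 9: 5/6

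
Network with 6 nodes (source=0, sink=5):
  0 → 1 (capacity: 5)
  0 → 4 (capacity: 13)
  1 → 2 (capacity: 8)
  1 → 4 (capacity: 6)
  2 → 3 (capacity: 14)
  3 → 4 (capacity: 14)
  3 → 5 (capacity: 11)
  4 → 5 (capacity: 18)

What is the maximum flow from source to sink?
Maximum flow = 18

Max flow: 18

Flow assignment:
  0 → 1: 5/5
  0 → 4: 13/13
  1 → 4: 5/6
  4 → 5: 18/18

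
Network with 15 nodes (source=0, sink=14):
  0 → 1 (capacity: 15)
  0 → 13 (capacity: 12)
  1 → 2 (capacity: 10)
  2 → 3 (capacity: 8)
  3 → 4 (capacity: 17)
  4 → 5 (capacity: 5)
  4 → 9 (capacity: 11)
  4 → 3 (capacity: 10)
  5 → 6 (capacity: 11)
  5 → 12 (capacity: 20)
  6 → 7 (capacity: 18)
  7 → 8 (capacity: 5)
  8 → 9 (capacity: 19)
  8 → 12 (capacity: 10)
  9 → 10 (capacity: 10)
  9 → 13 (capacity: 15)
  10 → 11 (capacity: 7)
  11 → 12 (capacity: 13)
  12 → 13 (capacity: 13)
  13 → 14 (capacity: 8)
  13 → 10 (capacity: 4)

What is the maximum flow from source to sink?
Maximum flow = 8

Max flow: 8

Flow assignment:
  0 → 1: 8/15
  1 → 2: 8/10
  2 → 3: 8/8
  3 → 4: 8/17
  4 → 9: 8/11
  9 → 13: 8/15
  13 → 14: 8/8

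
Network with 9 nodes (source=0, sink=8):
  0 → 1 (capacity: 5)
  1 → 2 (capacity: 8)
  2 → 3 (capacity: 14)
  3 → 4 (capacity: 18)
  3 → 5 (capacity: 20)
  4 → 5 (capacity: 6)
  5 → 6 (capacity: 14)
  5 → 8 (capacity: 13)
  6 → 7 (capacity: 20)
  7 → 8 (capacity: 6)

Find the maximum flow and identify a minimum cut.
Max flow = 5, Min cut edges: (0,1)

Maximum flow: 5
Minimum cut: (0,1)
Partition: S = [0], T = [1, 2, 3, 4, 5, 6, 7, 8]

Max-flow min-cut theorem verified: both equal 5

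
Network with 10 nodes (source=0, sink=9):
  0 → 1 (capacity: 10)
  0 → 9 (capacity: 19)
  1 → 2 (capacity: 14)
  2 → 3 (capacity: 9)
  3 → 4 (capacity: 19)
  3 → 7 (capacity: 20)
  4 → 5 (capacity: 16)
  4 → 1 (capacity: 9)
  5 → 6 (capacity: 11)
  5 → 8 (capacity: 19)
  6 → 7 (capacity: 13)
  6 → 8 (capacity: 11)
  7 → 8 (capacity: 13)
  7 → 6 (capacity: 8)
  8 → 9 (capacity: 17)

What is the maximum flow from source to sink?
Maximum flow = 28

Max flow: 28

Flow assignment:
  0 → 1: 9/10
  0 → 9: 19/19
  1 → 2: 9/14
  2 → 3: 9/9
  3 → 7: 9/20
  7 → 8: 9/13
  8 → 9: 9/17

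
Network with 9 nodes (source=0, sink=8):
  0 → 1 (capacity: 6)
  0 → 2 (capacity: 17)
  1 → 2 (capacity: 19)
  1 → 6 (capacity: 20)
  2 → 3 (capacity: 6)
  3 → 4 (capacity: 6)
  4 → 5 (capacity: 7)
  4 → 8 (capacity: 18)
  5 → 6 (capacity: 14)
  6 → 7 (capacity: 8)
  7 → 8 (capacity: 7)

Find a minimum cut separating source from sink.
Min cut value = 12, edges: (0,1), (3,4)

Min cut value: 12
Partition: S = [0, 2, 3], T = [1, 4, 5, 6, 7, 8]
Cut edges: (0,1), (3,4)

By max-flow min-cut theorem, max flow = min cut = 12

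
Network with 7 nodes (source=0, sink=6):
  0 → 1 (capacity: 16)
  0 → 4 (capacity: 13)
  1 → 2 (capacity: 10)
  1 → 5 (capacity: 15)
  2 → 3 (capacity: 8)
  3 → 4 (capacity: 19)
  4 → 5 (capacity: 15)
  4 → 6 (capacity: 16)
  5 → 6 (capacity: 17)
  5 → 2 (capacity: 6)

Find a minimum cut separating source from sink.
Min cut value = 29, edges: (0,1), (0,4)

Min cut value: 29
Partition: S = [0], T = [1, 2, 3, 4, 5, 6]
Cut edges: (0,1), (0,4)

By max-flow min-cut theorem, max flow = min cut = 29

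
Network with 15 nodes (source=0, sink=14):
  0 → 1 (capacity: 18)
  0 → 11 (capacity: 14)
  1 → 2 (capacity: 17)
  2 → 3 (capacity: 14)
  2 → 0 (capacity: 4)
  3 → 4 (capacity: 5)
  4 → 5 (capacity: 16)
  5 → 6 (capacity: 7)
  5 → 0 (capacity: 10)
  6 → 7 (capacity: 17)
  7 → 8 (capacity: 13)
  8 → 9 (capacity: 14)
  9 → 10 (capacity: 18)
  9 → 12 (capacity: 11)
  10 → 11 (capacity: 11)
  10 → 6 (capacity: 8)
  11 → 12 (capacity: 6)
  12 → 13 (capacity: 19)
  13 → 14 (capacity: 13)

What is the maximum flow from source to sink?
Maximum flow = 11

Max flow: 11

Flow assignment:
  0 → 1: 9/18
  0 → 11: 6/14
  1 → 2: 9/17
  2 → 3: 5/14
  2 → 0: 4/4
  3 → 4: 5/5
  4 → 5: 5/16
  5 → 6: 5/7
  6 → 7: 5/17
  7 → 8: 5/13
  8 → 9: 5/14
  9 → 12: 5/11
  11 → 12: 6/6
  12 → 13: 11/19
  13 → 14: 11/13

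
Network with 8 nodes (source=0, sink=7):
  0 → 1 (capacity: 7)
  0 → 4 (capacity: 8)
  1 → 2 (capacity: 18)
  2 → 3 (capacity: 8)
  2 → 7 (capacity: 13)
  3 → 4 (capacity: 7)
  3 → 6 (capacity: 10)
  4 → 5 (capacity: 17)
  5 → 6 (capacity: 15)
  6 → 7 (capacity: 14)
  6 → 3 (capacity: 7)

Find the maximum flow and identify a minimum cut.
Max flow = 15, Min cut edges: (0,1), (0,4)

Maximum flow: 15
Minimum cut: (0,1), (0,4)
Partition: S = [0], T = [1, 2, 3, 4, 5, 6, 7]

Max-flow min-cut theorem verified: both equal 15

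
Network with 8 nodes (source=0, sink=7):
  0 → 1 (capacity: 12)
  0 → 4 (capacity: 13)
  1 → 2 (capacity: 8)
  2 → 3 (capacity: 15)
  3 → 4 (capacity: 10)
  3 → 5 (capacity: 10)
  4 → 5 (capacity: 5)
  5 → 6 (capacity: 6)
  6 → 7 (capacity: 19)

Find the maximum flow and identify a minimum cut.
Max flow = 6, Min cut edges: (5,6)

Maximum flow: 6
Minimum cut: (5,6)
Partition: S = [0, 1, 2, 3, 4, 5], T = [6, 7]

Max-flow min-cut theorem verified: both equal 6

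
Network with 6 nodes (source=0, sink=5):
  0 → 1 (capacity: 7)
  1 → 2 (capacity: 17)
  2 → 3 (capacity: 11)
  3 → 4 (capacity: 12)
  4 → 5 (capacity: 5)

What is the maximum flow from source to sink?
Maximum flow = 5

Max flow: 5

Flow assignment:
  0 → 1: 5/7
  1 → 2: 5/17
  2 → 3: 5/11
  3 → 4: 5/12
  4 → 5: 5/5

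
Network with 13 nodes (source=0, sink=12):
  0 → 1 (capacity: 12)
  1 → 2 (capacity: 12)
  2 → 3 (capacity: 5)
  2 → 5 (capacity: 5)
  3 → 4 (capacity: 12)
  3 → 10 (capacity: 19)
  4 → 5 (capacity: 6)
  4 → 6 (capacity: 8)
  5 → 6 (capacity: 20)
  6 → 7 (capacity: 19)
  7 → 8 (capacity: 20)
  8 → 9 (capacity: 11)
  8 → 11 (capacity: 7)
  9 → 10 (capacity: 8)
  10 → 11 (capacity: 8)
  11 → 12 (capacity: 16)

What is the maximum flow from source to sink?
Maximum flow = 10

Max flow: 10

Flow assignment:
  0 → 1: 10/12
  1 → 2: 10/12
  2 → 3: 5/5
  2 → 5: 5/5
  3 → 10: 5/19
  5 → 6: 5/20
  6 → 7: 5/19
  7 → 8: 5/20
  8 → 11: 5/7
  10 → 11: 5/8
  11 → 12: 10/16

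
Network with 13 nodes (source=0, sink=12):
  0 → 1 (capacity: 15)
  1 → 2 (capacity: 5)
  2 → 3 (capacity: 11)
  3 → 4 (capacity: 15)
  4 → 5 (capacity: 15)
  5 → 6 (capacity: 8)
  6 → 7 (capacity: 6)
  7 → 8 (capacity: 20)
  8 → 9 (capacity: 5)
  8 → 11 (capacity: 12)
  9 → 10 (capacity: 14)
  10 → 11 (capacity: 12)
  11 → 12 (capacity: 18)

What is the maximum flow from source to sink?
Maximum flow = 5

Max flow: 5

Flow assignment:
  0 → 1: 5/15
  1 → 2: 5/5
  2 → 3: 5/11
  3 → 4: 5/15
  4 → 5: 5/15
  5 → 6: 5/8
  6 → 7: 5/6
  7 → 8: 5/20
  8 → 11: 5/12
  11 → 12: 5/18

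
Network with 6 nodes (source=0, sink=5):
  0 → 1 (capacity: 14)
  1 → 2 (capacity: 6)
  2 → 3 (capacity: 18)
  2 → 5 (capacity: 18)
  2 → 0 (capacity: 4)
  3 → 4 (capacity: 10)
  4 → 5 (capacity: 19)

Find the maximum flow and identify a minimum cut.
Max flow = 6, Min cut edges: (1,2)

Maximum flow: 6
Minimum cut: (1,2)
Partition: S = [0, 1], T = [2, 3, 4, 5]

Max-flow min-cut theorem verified: both equal 6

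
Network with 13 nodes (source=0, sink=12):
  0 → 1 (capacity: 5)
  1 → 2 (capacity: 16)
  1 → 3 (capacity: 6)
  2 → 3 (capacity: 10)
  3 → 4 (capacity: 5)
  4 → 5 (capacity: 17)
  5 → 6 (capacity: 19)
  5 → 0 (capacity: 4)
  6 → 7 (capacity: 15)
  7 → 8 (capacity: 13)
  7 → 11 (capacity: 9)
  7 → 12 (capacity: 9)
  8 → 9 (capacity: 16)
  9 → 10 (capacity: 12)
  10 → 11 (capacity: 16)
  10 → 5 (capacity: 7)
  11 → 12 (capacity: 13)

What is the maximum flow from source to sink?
Maximum flow = 5

Max flow: 5

Flow assignment:
  0 → 1: 5/5
  1 → 3: 5/6
  3 → 4: 5/5
  4 → 5: 5/17
  5 → 6: 5/19
  6 → 7: 5/15
  7 → 12: 5/9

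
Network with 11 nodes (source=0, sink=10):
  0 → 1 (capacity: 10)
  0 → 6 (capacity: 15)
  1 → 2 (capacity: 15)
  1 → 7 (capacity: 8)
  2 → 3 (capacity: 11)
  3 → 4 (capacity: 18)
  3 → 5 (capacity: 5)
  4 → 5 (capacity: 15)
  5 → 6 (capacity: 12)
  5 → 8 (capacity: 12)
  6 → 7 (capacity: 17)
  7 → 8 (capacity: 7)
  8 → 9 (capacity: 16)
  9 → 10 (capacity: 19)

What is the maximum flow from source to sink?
Maximum flow = 16

Max flow: 16

Flow assignment:
  0 → 1: 10/10
  0 → 6: 6/15
  1 → 2: 10/15
  2 → 3: 10/11
  3 → 4: 5/18
  3 → 5: 5/5
  4 → 5: 5/15
  5 → 6: 1/12
  5 → 8: 9/12
  6 → 7: 7/17
  7 → 8: 7/7
  8 → 9: 16/16
  9 → 10: 16/19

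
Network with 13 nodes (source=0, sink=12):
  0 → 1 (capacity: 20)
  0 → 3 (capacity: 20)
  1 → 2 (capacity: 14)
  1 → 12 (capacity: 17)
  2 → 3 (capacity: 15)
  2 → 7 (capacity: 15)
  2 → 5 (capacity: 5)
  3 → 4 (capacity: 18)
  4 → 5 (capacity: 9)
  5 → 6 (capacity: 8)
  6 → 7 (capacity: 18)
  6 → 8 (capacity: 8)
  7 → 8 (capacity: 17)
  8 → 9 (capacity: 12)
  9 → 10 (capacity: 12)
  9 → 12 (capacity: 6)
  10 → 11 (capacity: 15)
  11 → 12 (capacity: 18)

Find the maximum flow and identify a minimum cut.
Max flow = 28, Min cut edges: (0,1), (5,6)

Maximum flow: 28
Minimum cut: (0,1), (5,6)
Partition: S = [0, 3, 4, 5], T = [1, 2, 6, 7, 8, 9, 10, 11, 12]

Max-flow min-cut theorem verified: both equal 28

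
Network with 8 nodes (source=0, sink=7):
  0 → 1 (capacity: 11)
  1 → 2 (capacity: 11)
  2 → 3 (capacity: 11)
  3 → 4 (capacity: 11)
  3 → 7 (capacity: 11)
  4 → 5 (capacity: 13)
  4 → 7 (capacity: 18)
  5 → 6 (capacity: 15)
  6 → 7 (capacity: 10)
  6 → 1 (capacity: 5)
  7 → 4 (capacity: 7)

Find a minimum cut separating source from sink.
Min cut value = 11, edges: (2,3)

Min cut value: 11
Partition: S = [0, 1, 2], T = [3, 4, 5, 6, 7]
Cut edges: (2,3)

By max-flow min-cut theorem, max flow = min cut = 11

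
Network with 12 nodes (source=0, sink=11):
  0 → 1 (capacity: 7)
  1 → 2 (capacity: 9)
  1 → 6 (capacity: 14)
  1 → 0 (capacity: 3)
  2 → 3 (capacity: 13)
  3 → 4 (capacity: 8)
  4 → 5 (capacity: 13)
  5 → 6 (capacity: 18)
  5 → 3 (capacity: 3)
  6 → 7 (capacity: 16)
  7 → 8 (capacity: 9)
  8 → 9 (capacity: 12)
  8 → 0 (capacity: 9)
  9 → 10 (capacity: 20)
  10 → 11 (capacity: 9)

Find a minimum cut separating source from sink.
Min cut value = 7, edges: (0,1)

Min cut value: 7
Partition: S = [0], T = [1, 2, 3, 4, 5, 6, 7, 8, 9, 10, 11]
Cut edges: (0,1)

By max-flow min-cut theorem, max flow = min cut = 7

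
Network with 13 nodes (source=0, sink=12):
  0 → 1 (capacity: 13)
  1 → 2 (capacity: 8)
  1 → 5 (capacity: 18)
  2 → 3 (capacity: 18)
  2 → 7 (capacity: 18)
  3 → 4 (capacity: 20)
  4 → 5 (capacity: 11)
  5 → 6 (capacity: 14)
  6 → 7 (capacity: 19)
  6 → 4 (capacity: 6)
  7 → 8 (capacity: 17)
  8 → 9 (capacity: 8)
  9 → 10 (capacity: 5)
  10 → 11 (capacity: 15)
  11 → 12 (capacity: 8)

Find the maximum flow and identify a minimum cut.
Max flow = 5, Min cut edges: (9,10)

Maximum flow: 5
Minimum cut: (9,10)
Partition: S = [0, 1, 2, 3, 4, 5, 6, 7, 8, 9], T = [10, 11, 12]

Max-flow min-cut theorem verified: both equal 5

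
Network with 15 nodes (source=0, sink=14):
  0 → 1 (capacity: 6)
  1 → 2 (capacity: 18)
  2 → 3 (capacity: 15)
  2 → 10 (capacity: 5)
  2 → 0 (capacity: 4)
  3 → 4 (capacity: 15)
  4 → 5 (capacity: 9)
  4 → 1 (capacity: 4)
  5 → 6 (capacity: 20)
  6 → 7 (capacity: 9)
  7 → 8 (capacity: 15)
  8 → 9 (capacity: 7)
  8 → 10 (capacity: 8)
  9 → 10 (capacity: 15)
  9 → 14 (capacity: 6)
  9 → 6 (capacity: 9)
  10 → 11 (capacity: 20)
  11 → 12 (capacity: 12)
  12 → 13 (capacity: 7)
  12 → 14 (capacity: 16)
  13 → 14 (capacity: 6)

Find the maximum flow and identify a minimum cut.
Max flow = 6, Min cut edges: (0,1)

Maximum flow: 6
Minimum cut: (0,1)
Partition: S = [0], T = [1, 2, 3, 4, 5, 6, 7, 8, 9, 10, 11, 12, 13, 14]

Max-flow min-cut theorem verified: both equal 6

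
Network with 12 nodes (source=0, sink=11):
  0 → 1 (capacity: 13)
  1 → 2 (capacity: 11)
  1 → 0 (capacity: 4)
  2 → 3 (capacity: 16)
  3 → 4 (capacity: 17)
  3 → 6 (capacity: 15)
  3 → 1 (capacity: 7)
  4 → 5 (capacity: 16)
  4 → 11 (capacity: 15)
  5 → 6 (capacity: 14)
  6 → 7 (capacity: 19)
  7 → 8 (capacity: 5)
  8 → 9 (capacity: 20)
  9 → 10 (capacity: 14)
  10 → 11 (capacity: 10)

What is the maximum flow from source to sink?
Maximum flow = 11

Max flow: 11

Flow assignment:
  0 → 1: 11/13
  1 → 2: 11/11
  2 → 3: 11/16
  3 → 4: 11/17
  4 → 11: 11/15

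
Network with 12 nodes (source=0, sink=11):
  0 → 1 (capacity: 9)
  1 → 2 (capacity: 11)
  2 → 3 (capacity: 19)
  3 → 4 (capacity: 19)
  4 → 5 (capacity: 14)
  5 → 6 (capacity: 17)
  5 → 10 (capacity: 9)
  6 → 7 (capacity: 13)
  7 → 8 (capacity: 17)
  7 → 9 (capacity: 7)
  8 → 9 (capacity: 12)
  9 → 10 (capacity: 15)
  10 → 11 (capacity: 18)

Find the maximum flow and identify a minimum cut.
Max flow = 9, Min cut edges: (0,1)

Maximum flow: 9
Minimum cut: (0,1)
Partition: S = [0], T = [1, 2, 3, 4, 5, 6, 7, 8, 9, 10, 11]

Max-flow min-cut theorem verified: both equal 9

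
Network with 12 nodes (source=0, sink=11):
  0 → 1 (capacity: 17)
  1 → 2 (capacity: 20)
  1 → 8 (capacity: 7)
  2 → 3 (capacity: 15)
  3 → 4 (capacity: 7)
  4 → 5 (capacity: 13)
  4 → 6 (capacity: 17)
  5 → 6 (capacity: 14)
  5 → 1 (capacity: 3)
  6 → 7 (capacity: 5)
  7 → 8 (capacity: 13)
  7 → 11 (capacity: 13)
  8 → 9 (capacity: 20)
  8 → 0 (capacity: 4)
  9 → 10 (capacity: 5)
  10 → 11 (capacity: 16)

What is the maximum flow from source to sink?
Maximum flow = 10

Max flow: 10

Flow assignment:
  0 → 1: 12/17
  1 → 2: 7/20
  1 → 8: 7/7
  2 → 3: 7/15
  3 → 4: 7/7
  4 → 5: 2/13
  4 → 6: 5/17
  5 → 1: 2/3
  6 → 7: 5/5
  7 → 11: 5/13
  8 → 9: 5/20
  8 → 0: 2/4
  9 → 10: 5/5
  10 → 11: 5/16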